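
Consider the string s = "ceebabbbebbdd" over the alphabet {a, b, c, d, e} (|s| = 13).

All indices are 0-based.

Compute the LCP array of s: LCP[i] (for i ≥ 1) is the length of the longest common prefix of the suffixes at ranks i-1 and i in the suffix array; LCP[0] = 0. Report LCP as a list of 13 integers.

[0, 0, 1, 2, 2, 1, 1, 0, 0, 1, 0, 2, 1]

rank | idx | suffix
   0 |   4 | abbbebbdd
   1 |   3 | babbbebbdd
   2 |   5 | bbbebbdd
   3 |   9 | bbdd
   4 |   6 | bbebbdd
   5 |  10 | bdd
   6 |   7 | bebbdd
   7 |   0 | ceebabbbebbdd
   8 |  12 | d
   9 |  11 | dd
  10 |   2 | ebabbbebbdd
  11 |   8 | ebbdd
  12 |   1 | eebabbbebbdd

SA = [4, 3, 5, 9, 6, 10, 7, 0, 12, 11, 2, 8, 1]
i: (SA[i-1],SA[i]) lcp shared
  1: (4,3) 0 ''
  2: (3,5) 1 'b'
  3: (5,9) 2 'bb'
  4: (9,6) 2 'bb'
  5: (6,10) 1 'b'
  6: (10,7) 1 'b'
  7: (7,0) 0 ''
  8: (0,12) 0 ''
  9: (12,11) 1 'd'
  10: (11,2) 0 ''
  11: (2,8) 2 'eb'
  12: (8,1) 1 'e'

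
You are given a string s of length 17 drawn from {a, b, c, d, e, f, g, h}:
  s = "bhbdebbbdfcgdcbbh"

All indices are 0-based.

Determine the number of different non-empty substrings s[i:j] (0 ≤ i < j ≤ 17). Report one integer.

139

rank→(start, suffix):
  0 → (5, 'bbbdfcgdcbbh')
  1 → (6, 'bbdfcgdcbbh')
  2 → (14, 'bbh')
  3 → (2, 'bdebbbdfcgdcbbh')
  4 → (7, 'bdfcgdcbbh')
  5 → (15, 'bh')
  6 → (0, 'bhbdebbbdfcgdcbbh')
  7 → (13, 'cbbh')
  8 → (10, 'cgdcbbh')
  9 → (12, 'dcbbh')
  10 → (3, 'debbbdfcgdcbbh')
  11 → (8, 'dfcgdcbbh')
  12 → (4, 'ebbbdfcgdcbbh')
  13 → (9, 'fcgdcbbh')
  14 → (11, 'gdcbbh')
  15 → (16, 'h')
  16 → (1, 'hbdebbbdfcgdcbbh')

SA = [5, 6, 14, 2, 7, 15, 0, 13, 10, 12, 3, 8, 4, 9, 11, 16, 1]
i: (SA[i-1],SA[i]) lcp shared
  1: (5,6) 2 'bb'
  2: (6,14) 2 'bb'
  3: (14,2) 1 'b'
  4: (2,7) 2 'bd'
  5: (7,15) 1 'b'
  6: (15,0) 2 'bh'
  7: (0,13) 0 ''
  8: (13,10) 1 'c'
  9: (10,12) 0 ''
  10: (12,3) 1 'd'
  11: (3,8) 1 'd'
  12: (8,4) 0 ''
  13: (4,9) 0 ''
  14: (9,11) 0 ''
  15: (11,16) 0 ''
  16: (16,1) 1 'h'

n(n+1)/2 = 17·18/2 = 153
Σ LCP = 0 + 2 + 2 + 1 + 2 + 1 + 2 + 0 + 1 + 0 + 1 + 1 + 0 + 0 + 0 + 0 + 1 = 14
distinct = 153 − 14 = 139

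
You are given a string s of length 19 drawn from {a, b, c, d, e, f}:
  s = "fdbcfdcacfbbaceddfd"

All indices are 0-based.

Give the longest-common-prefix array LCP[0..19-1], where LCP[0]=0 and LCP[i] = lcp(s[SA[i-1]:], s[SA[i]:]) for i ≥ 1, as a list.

[0, 2, 0, 1, 1, 0, 1, 1, 2, 0, 1, 1, 1, 1, 0, 0, 1, 2, 2]

rank | idx | suffix
   0 |  12 | aceddfd
   1 |   7 | acfbbaceddfd
   2 |  11 | baceddfd
   3 |  10 | bbaceddfd
   4 |   2 | bcfdcacfbbaceddfd
   5 |   6 | cacfbbaceddfd
   6 |  13 | ceddfd
   7 |   8 | cfbbaceddfd
   8 |   3 | cfdcacfbbaceddfd
   9 |  18 | d
  10 |   1 | dbcfdcacfbbaceddfd
  11 |   5 | dcacfbbaceddfd
  12 |  15 | ddfd
  13 |  16 | dfd
  14 |  14 | eddfd
  15 |   9 | fbbaceddfd
  16 |  17 | fd
  17 |   0 | fdbcfdcacfbbaceddfd
  18 |   4 | fdcacfbbaceddfd

SA = [12, 7, 11, 10, 2, 6, 13, 8, 3, 18, 1, 5, 15, 16, 14, 9, 17, 0, 4]
i: (SA[i-1],SA[i]) lcp shared
  1: (12,7) 2 'ac'
  2: (7,11) 0 ''
  3: (11,10) 1 'b'
  4: (10,2) 1 'b'
  5: (2,6) 0 ''
  6: (6,13) 1 'c'
  7: (13,8) 1 'c'
  8: (8,3) 2 'cf'
  9: (3,18) 0 ''
  10: (18,1) 1 'd'
  11: (1,5) 1 'd'
  12: (5,15) 1 'd'
  13: (15,16) 1 'd'
  14: (16,14) 0 ''
  15: (14,9) 0 ''
  16: (9,17) 1 'f'
  17: (17,0) 2 'fd'
  18: (0,4) 2 'fd'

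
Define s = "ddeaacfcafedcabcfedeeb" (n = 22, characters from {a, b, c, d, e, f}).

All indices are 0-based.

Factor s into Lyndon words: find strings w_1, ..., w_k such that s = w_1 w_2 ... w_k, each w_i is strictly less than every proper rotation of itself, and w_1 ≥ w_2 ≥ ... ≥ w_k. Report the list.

["dde", "aacfcafedcabcfedeeb"]

emit factor 1: 'dde' (i=0, period=3)
emit factor 2: 'aacfcafedcabcfedeeb' (i=3, period=19)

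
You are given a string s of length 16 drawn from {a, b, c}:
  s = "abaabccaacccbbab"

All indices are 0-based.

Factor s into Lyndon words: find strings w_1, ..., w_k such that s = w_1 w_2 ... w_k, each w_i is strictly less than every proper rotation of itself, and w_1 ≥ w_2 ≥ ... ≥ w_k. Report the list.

emit factor 1: 'ab' (i=0, period=2)
emit factor 2: 'aabccaacccbbab' (i=2, period=14)

["ab", "aabccaacccbbab"]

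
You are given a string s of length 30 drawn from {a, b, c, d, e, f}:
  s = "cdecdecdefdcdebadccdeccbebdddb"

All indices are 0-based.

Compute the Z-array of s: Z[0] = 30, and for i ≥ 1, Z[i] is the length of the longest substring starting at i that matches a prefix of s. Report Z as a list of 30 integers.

Z[0]=30
i=1: i≥r, start 0; Z[1]=0
i=2: i≥r, start 0; Z[2]=0
i=3: i≥r, start 0; Z[3]=6 extend→box=[3,9)
i=4: min(r-i=5, Z[1]=0)=0; Z[4]=0
i=5: min(r-i=4, Z[2]=0)=0; Z[5]=0
i=6: min(r-i=3, Z[3]=6)=3; Z[6]=3
i=7: min(r-i=2, Z[4]=0)=0; Z[7]=0
i=8: min(r-i=1, Z[5]=0)=0; Z[8]=0
i=9: i≥r, start 0; Z[9]=0
i=10: i≥r, start 0; Z[10]=0
i=11: i≥r, start 0; Z[11]=3 extend→box=[11,14)
i=12: min(r-i=2, Z[1]=0)=0; Z[12]=0
i=13: min(r-i=1, Z[2]=0)=0; Z[13]=0
i=14: i≥r, start 0; Z[14]=0
i=15: i≥r, start 0; Z[15]=0
i=16: i≥r, start 0; Z[16]=0
i=17: i≥r, start 0; Z[17]=1 extend→box=[17,18)
i=18: i≥r, start 0; Z[18]=4 extend→box=[18,22)
i=19: min(r-i=3, Z[1]=0)=0; Z[19]=0
i=20: min(r-i=2, Z[2]=0)=0; Z[20]=0
i=21: min(r-i=1, Z[3]=6)=1; Z[21]=1
i=22: i≥r, start 0; Z[22]=1 extend→box=[22,23)
i=23: i≥r, start 0; Z[23]=0
i=24: i≥r, start 0; Z[24]=0
i=25: i≥r, start 0; Z[25]=0
i=26: i≥r, start 0; Z[26]=0
i=27: i≥r, start 0; Z[27]=0
i=28: i≥r, start 0; Z[28]=0
i=29: i≥r, start 0; Z[29]=0

[30, 0, 0, 6, 0, 0, 3, 0, 0, 0, 0, 3, 0, 0, 0, 0, 0, 1, 4, 0, 0, 1, 1, 0, 0, 0, 0, 0, 0, 0]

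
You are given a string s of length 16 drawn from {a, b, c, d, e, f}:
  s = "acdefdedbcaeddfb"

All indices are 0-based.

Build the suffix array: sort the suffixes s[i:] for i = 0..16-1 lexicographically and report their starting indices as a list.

rank | idx | suffix
   0 |   0 | acdefdedbcaeddfb
   1 |  10 | aeddfb
   2 |  15 | b
   3 |   8 | bcaeddfb
   4 |   9 | caeddfb
   5 |   1 | cdefdedbcaeddfb
   6 |   7 | dbcaeddfb
   7 |  12 | ddfb
   8 |   5 | dedbcaeddfb
   9 |   2 | defdedbcaeddfb
  10 |  13 | dfb
  11 |   6 | edbcaeddfb
  12 |  11 | eddfb
  13 |   3 | efdedbcaeddfb
  14 |  14 | fb
  15 |   4 | fdedbcaeddfb

[0, 10, 15, 8, 9, 1, 7, 12, 5, 2, 13, 6, 11, 3, 14, 4]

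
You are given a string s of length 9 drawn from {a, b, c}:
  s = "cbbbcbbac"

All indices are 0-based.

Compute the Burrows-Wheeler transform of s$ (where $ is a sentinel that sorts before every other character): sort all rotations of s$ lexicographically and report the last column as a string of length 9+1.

rank  rotation    last
    0  $cbbbcbbac  c
    1  ac$cbbbcbb  b
    2  bac$cbbbcb  b
    3  bbac$cbbbc  c
    4  bbbcbbac$c  c
    5  bbcbbac$cb  b
    6  bcbbac$cbb  b
    7  c$cbbbcbba  a
    8  cbbac$cbbb  b
    9  cbbbcbbac$  $

cbbccbbab$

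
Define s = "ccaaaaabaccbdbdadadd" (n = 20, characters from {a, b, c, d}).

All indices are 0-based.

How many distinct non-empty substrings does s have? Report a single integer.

183

rank | idx | suffix
   0 |   2 | aaaaabaccbdbdadadd
   1 |   3 | aaaabaccbdbdadadd
   2 |   4 | aaabaccbdbdadadd
   3 |   5 | aabaccbdbdadadd
   4 |   6 | abaccbdbdadadd
   5 |   8 | accbdbdadadd
   6 |  15 | adadd
   7 |  17 | add
   8 |   7 | baccbdbdadadd
   9 |  13 | bdadadd
  10 |  11 | bdbdadadd
  11 |   1 | caaaaabaccbdbdadadd
  12 |  10 | cbdbdadadd
  13 |   0 | ccaaaaabaccbdbdadadd
  14 |   9 | ccbdbdadadd
  15 |  19 | d
  16 |  14 | dadadd
  17 |  16 | dadd
  18 |  12 | dbdadadd
  19 |  18 | dd

SA = [2, 3, 4, 5, 6, 8, 15, 17, 7, 13, 11, 1, 10, 0, 9, 19, 14, 16, 12, 18]
rank  pair      lcp
   1  s[2:],s[3:]  4  'aaaa'
   2  s[3:],s[4:]  3  'aaa'
   3  s[4:],s[5:]  2  'aa'
   4  s[5:],s[6:]  1  'a'
   5  s[6:],s[8:]  1  'a'
   6  s[8:],s[15:]  1  'a'
   7  s[15:],s[17:]  2  'ad'
   8  s[17:],s[7:]  0  ''
   9  s[7:],s[13:]  1  'b'
  10  s[13:],s[11:]  2  'bd'
  11  s[11:],s[1:]  0  ''
  12  s[1:],s[10:]  1  'c'
  13  s[10:],s[0:]  1  'c'
  14  s[0:],s[9:]  2  'cc'
  15  s[9:],s[19:]  0  ''
  16  s[19:],s[14:]  1  'd'
  17  s[14:],s[16:]  3  'dad'
  18  s[16:],s[12:]  1  'd'
  19  s[12:],s[18:]  1  'd'

n(n+1)/2 = 20·21/2 = 210
Σ LCP = 0 + 4 + 3 + 2 + 1 + 1 + 1 + 2 + 0 + 1 + 2 + 0 + 1 + 1 + 2 + 0 + 1 + 3 + 1 + 1 = 27
distinct = 210 − 27 = 183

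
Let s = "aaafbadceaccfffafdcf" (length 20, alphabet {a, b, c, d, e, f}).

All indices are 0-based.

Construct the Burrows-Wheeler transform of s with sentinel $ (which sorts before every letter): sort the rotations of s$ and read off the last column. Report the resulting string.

rank  rotation               last
    0  $aaafbadceaccfffafdcf  f
    1  aaafbadceaccfffafdcf$  $
    2  aafbadceaccfffafdcf$a  a
    3  accfffafdcf$aaafbadce  e
    4  adceaccfffafdcf$aaafb  b
    5  afbadceaccfffafdcf$aa  a
    6  afdcf$aaafbadceaccfff  f
    7  badceaccfffafdcf$aaaf  f
    8  ccfffafdcf$aaafbadcea  a
    9  ceaccfffafdcf$aaafbad  d
   10  cf$aaafbadceaccfffafd  d
   11  cfffafdcf$aaafbadceac  c
   12  dceaccfffafdcf$aaafba  a
   13  dcf$aaafbadceaccfffaf  f
   14  eaccfffafdcf$aaafbadc  c
   15  f$aaafbadceaccfffafdc  c
   16  fafdcf$aaafbadceaccff  f
   17  fbadceaccfffafdcf$aaa  a
   18  fdcf$aaafbadceaccfffa  a
   19  ffafdcf$aaafbadceaccf  f
   20  fffafdcf$aaafbadceacc  c

f$aebaffaddcafccfaafc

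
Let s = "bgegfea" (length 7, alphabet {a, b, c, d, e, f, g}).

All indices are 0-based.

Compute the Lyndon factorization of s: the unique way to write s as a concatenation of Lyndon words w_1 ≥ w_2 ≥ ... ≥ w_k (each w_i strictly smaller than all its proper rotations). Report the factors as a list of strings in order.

["bgegfe", "a"]

emit factor 1: 'bgegfe' (i=0, period=6)
emit factor 2: 'a' (i=6, period=1)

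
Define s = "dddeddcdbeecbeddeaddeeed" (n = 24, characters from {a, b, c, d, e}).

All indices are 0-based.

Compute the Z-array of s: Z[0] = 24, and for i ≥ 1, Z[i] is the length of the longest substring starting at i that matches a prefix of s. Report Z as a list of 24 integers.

[24, 2, 1, 0, 2, 1, 0, 1, 0, 0, 0, 0, 0, 0, 2, 1, 0, 0, 2, 1, 0, 0, 0, 1]

Z[0]=24
i=1: i≥r, start 0; Z[1]=2 scan→box=[1,3)
i=2: min(r-i=1, Z[1]=2)=1; Z[2]=1
i=3: i≥r, start 0; Z[3]=0
i=4: i≥r, start 0; Z[4]=2 scan→box=[4,6)
i=5: min(r-i=1, Z[1]=2)=1; Z[5]=1
i=6: i≥r, start 0; Z[6]=0
i=7: i≥r, start 0; Z[7]=1 scan→box=[7,8)
i=8: i≥r, start 0; Z[8]=0
i=9: i≥r, start 0; Z[9]=0
i=10: i≥r, start 0; Z[10]=0
i=11: i≥r, start 0; Z[11]=0
i=12: i≥r, start 0; Z[12]=0
i=13: i≥r, start 0; Z[13]=0
i=14: i≥r, start 0; Z[14]=2 scan→box=[14,16)
i=15: min(r-i=1, Z[1]=2)=1; Z[15]=1
i=16: i≥r, start 0; Z[16]=0
i=17: i≥r, start 0; Z[17]=0
i=18: i≥r, start 0; Z[18]=2 scan→box=[18,20)
i=19: min(r-i=1, Z[1]=2)=1; Z[19]=1
i=20: i≥r, start 0; Z[20]=0
i=21: i≥r, start 0; Z[21]=0
i=22: i≥r, start 0; Z[22]=0
i=23: i≥r, start 0; Z[23]=1 scan→box=[23,24)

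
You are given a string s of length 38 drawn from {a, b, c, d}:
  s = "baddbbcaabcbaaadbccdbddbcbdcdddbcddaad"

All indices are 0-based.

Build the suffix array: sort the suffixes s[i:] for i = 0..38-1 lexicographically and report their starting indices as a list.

[12, 7, 35, 13, 8, 36, 14, 1, 11, 0, 4, 5, 9, 23, 16, 31, 25, 20, 6, 10, 24, 17, 18, 32, 27, 37, 34, 3, 22, 15, 30, 19, 26, 33, 2, 21, 29, 28]

rank→(start, suffix):
  0 → (12, 'aaadbccdbddbcbdcdddbcddaad')
  1 → (7, 'aabcbaaadbccdbddbcbdcdddbcddaad')
  2 → (35, 'aad')
  3 → (13, 'aadbccdbddbcbdcdddbcddaad')
  4 → (8, 'abcbaaadbccdbddbcbdcdddbcddaad')
  5 → (36, 'ad')
  6 → (14, 'adbccdbddbcbdcdddbcddaad')
  7 → (1, 'addbbcaabcbaaadbccdbddbcbdcdddbcddaad')
  8 → (11, 'baaadbccdbddbcbdcdddbcddaad')
  9 → (0, 'baddbbcaabcbaaadbccdbddbcbdcdddbcddaad')
  10 → (4, 'bbcaabcbaaadbccdbddbcbdcdddbcddaad')
  11 → (5, 'bcaabcbaaadbccdbddbcbdcdddbcddaad')
  12 → (9, 'bcbaaadbccdbddbcbdcdddbcddaad')
  13 → (23, 'bcbdcdddbcddaad')
  14 → (16, 'bccdbddbcbdcdddbcddaad')
  15 → (31, 'bcddaad')
  16 → (25, 'bdcdddbcddaad')
  17 → (20, 'bddbcbdcdddbcddaad')
  18 → (6, 'caabcbaaadbccdbddbcbdcdddbcddaad')
  19 → (10, 'cbaaadbccdbddbcbdcdddbcddaad')
  20 → (24, 'cbdcdddbcddaad')
  21 → (17, 'ccdbddbcbdcdddbcddaad')
  22 → (18, 'cdbddbcbdcdddbcddaad')
  23 → (32, 'cddaad')
  24 → (27, 'cdddbcddaad')
  25 → (37, 'd')
  26 → (34, 'daad')
  27 → (3, 'dbbcaabcbaaadbccdbddbcbdcdddbcddaad')
  28 → (22, 'dbcbdcdddbcddaad')
  29 → (15, 'dbccdbddbcbdcdddbcddaad')
  30 → (30, 'dbcddaad')
  31 → (19, 'dbddbcbdcdddbcddaad')
  32 → (26, 'dcdddbcddaad')
  33 → (33, 'ddaad')
  34 → (2, 'ddbbcaabcbaaadbccdbddbcbdcdddbcddaad')
  35 → (21, 'ddbcbdcdddbcddaad')
  36 → (29, 'ddbcddaad')
  37 → (28, 'dddbcddaad')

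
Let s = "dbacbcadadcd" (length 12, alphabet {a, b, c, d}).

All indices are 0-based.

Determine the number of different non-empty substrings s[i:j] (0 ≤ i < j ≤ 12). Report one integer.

rank→(start, suffix):
  0 → (2, 'acbcadadcd')
  1 → (6, 'adadcd')
  2 → (8, 'adcd')
  3 → (1, 'bacbcadadcd')
  4 → (4, 'bcadadcd')
  5 → (5, 'cadadcd')
  6 → (3, 'cbcadadcd')
  7 → (10, 'cd')
  8 → (11, 'd')
  9 → (7, 'dadcd')
  10 → (0, 'dbacbcadadcd')
  11 → (9, 'dcd')

SA = [2, 6, 8, 1, 4, 5, 3, 10, 11, 7, 0, 9]
rank  pair      lcp
   1  s[2:],s[6:]  1  'a'
   2  s[6:],s[8:]  2  'ad'
   3  s[8:],s[1:]  0  ''
   4  s[1:],s[4:]  1  'b'
   5  s[4:],s[5:]  0  ''
   6  s[5:],s[3:]  1  'c'
   7  s[3:],s[10:]  1  'c'
   8  s[10:],s[11:]  0  ''
   9  s[11:],s[7:]  1  'd'
  10  s[7:],s[0:]  1  'd'
  11  s[0:],s[9:]  1  'd'

n(n+1)/2 = 12·13/2 = 78
Σ LCP = 0 + 1 + 2 + 0 + 1 + 0 + 1 + 1 + 0 + 1 + 1 + 1 = 9
distinct = 78 − 9 = 69

69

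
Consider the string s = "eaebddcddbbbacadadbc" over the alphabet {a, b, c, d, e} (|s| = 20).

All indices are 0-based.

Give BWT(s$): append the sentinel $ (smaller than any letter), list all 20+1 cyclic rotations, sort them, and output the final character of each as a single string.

cbcdebbddebadadadcb$a

rank  rotation               last
    0  $eaebddcddbbbacadadbc  c
    1  acadadbc$eaebddcddbbb  b
    2  adadbc$eaebddcddbbbac  c
    3  adbc$eaebddcddbbbacad  d
    4  aebddcddbbbacadadbc$e  e
    5  bacadadbc$eaebddcddbb  b
    6  bbacadadbc$eaebddcddb  b
    7  bbbacadadbc$eaebddcdd  d
    8  bc$eaebddcddbbbacadad  d
    9  bddcddbbbacadadbc$eae  e
   10  c$eaebddcddbbbacadadb  b
   11  cadadbc$eaebddcddbbba  a
   12  cddbbbacadadbc$eaebdd  d
   13  dadbc$eaebddcddbbbaca  a
   14  dbbbacadadbc$eaebddcd  d
   15  dbc$eaebddcddbbbacada  a
   16  dcddbbbacadadbc$eaebd  d
   17  ddbbbacadadbc$eaebddc  c
   18  ddcddbbbacadadbc$eaeb  b
   19  eaebddcddbbbacadadbc$  $
   20  ebddcddbbbacadadbc$ea  a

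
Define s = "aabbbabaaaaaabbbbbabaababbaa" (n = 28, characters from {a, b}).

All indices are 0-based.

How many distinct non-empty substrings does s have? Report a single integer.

sorted suffixes:
  #0 SA[0]=27  'a'
  #1 SA[1]=26  'aa'
  #2 SA[2]=7  'aaaaaabbbbbabaababbaa'
  #3 SA[3]=8  'aaaaabbbbbabaababbaa'
  #4 SA[4]=9  'aaaabbbbbabaababbaa'
  #5 SA[5]=10  'aaabbbbbabaababbaa'
  #6 SA[6]=20  'aababbaa'
  #7 SA[7]=0  'aabbbabaaaaaabbbbbabaababbaa'
  #8 SA[8]=11  'aabbbbbabaababbaa'
  #9 SA[9]=5  'abaaaaaabbbbbabaababbaa'
  #10 SA[10]=18  'abaababbaa'
  #11 SA[11]=21  'ababbaa'
  #12 SA[12]=23  'abbaa'
  #13 SA[13]=1  'abbbabaaaaaabbbbbabaababbaa'
  #14 SA[14]=12  'abbbbbabaababbaa'
  #15 SA[15]=25  'baa'
  #16 SA[16]=6  'baaaaaabbbbbabaababbaa'
  #17 SA[17]=19  'baababbaa'
  #18 SA[18]=4  'babaaaaaabbbbbabaababbaa'
  #19 SA[19]=17  'babaababbaa'
  #20 SA[20]=22  'babbaa'
  #21 SA[21]=24  'bbaa'
  #22 SA[22]=3  'bbabaaaaaabbbbbabaababbaa'
  #23 SA[23]=16  'bbabaababbaa'
  #24 SA[24]=2  'bbbabaaaaaabbbbbabaababbaa'
  #25 SA[25]=15  'bbbabaababbaa'
  #26 SA[26]=14  'bbbbabaababbaa'
  #27 SA[27]=13  'bbbbbabaababbaa'

SA = [27, 26, 7, 8, 9, 10, 20, 0, 11, 5, 18, 21, 23, 1, 12, 25, 6, 19, 4, 17, 22, 24, 3, 16, 2, 15, 14, 13]
[i] adj suffixes → lcp
  [1] 27/26 → 1 ('a')
  [2] 26/7 → 2 ('aa')
  [3] 7/8 → 5 ('aaaaa')
  [4] 8/9 → 4 ('aaaa')
  [5] 9/10 → 3 ('aaa')
  [6] 10/20 → 2 ('aa')
  [7] 20/0 → 3 ('aab')
  [8] 0/11 → 5 ('aabbb')
  [9] 11/5 → 1 ('a')
  [10] 5/18 → 4 ('abaa')
  [11] 18/21 → 3 ('aba')
  [12] 21/23 → 2 ('ab')
  [13] 23/1 → 3 ('abb')
  [14] 1/12 → 4 ('abbb')
  [15] 12/25 → 0 ('')
  [16] 25/6 → 3 ('baa')
  [17] 6/19 → 3 ('baa')
  [18] 19/4 → 2 ('ba')
  [19] 4/17 → 5 ('babaa')
  [20] 17/22 → 3 ('bab')
  [21] 22/24 → 1 ('b')
  [22] 24/3 → 3 ('bba')
  [23] 3/16 → 6 ('bbabaa')
  [24] 16/2 → 2 ('bb')
  [25] 2/15 → 7 ('bbbabaa')
  [26] 15/14 → 3 ('bbb')
  [27] 14/13 → 4 ('bbbb')

n(n+1)/2 = 28·29/2 = 406
Σ LCP = 0 + 1 + 2 + 5 + 4 + 3 + 2 + 3 + 5 + 1 + 4 + 3 + 2 + 3 + 4 + 0 + 3 + 3 + 2 + 5 + 3 + 1 + 3 + 6 + 2 + 7 + 3 + 4 = 84
distinct = 406 − 84 = 322

322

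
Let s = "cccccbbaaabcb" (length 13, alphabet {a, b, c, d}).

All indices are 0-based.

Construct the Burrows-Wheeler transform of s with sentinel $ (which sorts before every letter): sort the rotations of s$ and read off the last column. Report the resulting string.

bbaacbcabcccc$

rank  rotation        last
    0  $cccccbbaaabcb  b
    1  aaabcb$cccccbb  b
    2  aabcb$cccccbba  a
    3  abcb$cccccbbaa  a
    4  b$cccccbbaaabc  c
    5  baaabcb$cccccb  b
    6  bbaaabcb$ccccc  c
    7  bcb$cccccbbaaa  a
    8  cb$cccccbbaaab  b
    9  cbbaaabcb$cccc  c
   10  ccbbaaabcb$ccc  c
   11  cccbbaaabcb$cc  c
   12  ccccbbaaabcb$c  c
   13  cccccbbaaabcb$  $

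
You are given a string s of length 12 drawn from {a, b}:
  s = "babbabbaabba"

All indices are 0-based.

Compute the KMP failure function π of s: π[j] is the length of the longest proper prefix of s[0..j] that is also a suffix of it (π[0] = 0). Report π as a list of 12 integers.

[0, 0, 1, 1, 2, 3, 4, 5, 0, 1, 1, 2]

π[0] = 0
j=1 s[j]='a': π[1]=0 (border '')
j=2 s[j]='b': π[2]=1 (border 'b')
j=3 s[j]='b': k: 1→0; π[3]=1 (border 'b')
j=4 s[j]='a': π[4]=2 (border 'ba')
j=5 s[j]='b': π[5]=3 (border 'bab')
j=6 s[j]='b': π[6]=4 (border 'babb')
j=7 s[j]='a': π[7]=5 (border 'babba')
j=8 s[j]='a': k: 5→2→0; π[8]=0 (border '')
j=9 s[j]='b': π[9]=1 (border 'b')
j=10 s[j]='b': k: 1→0; π[10]=1 (border 'b')
j=11 s[j]='a': π[11]=2 (border 'ba')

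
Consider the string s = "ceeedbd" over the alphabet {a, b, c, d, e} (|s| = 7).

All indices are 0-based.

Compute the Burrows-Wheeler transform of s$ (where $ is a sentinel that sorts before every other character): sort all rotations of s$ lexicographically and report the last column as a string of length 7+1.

dd$beeec

rank  rotation  last
    0  $ceeedbd  d
    1  bd$ceeed  d
    2  ceeedbd$  $
    3  d$ceeedb  b
    4  dbd$ceee  e
    5  edbd$cee  e
    6  eedbd$ce  e
    7  eeedbd$c  c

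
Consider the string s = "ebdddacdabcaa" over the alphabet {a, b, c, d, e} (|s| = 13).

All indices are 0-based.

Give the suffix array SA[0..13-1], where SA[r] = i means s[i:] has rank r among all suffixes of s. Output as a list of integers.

[12, 11, 8, 5, 9, 1, 10, 6, 7, 4, 3, 2, 0]

rank | idx | suffix
   0 |  12 | a
   1 |  11 | aa
   2 |   8 | abcaa
   3 |   5 | acdabcaa
   4 |   9 | bcaa
   5 |   1 | bdddacdabcaa
   6 |  10 | caa
   7 |   6 | cdabcaa
   8 |   7 | dabcaa
   9 |   4 | dacdabcaa
  10 |   3 | ddacdabcaa
  11 |   2 | dddacdabcaa
  12 |   0 | ebdddacdabcaa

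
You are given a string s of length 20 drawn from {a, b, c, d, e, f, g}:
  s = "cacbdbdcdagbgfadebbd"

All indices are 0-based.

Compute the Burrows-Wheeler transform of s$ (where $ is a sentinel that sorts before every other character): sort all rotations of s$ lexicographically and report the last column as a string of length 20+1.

dcfdebcdg$adbcbbadgab

rank  rotation               last
    0  $cacbdbdcdagbgfadebbd  d
    1  acbdbdcdagbgfadebbd$c  c
    2  adebbd$cacbdbdcdagbgf  f
    3  agbgfadebbd$cacbdbdcd  d
    4  bbd$cacbdbdcdagbgfade  e
    5  bd$cacbdbdcdagbgfadeb  b
    6  bdbdcdagbgfadebbd$cac  c
    7  bdcdagbgfadebbd$cacbd  d
    8  bgfadebbd$cacbdbdcdag  g
    9  cacbdbdcdagbgfadebbd$  $
   10  cbdbdcdagbgfadebbd$ca  a
   11  cdagbgfadebbd$cacbdbd  d
   12  d$cacbdbdcdagbgfadebb  b
   13  dagbgfadebbd$cacbdbdc  c
   14  dbdcdagbgfadebbd$cacb  b
   15  dcdagbgfadebbd$cacbdb  b
   16  debbd$cacbdbdcdagbgfa  a
   17  ebbd$cacbdbdcdagbgfad  d
   18  fadebbd$cacbdbdcdagbg  g
   19  gbgfadebbd$cacbdbdcda  a
   20  gfadebbd$cacbdbdcdagb  b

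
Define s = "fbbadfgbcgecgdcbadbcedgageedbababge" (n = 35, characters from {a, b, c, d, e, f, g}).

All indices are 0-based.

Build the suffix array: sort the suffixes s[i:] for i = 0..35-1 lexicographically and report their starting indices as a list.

[29, 31, 16, 3, 23, 28, 30, 15, 2, 1, 18, 7, 32, 14, 19, 11, 8, 27, 17, 13, 4, 21, 34, 10, 26, 20, 25, 0, 5, 22, 6, 12, 33, 9, 24]

rank→(start, suffix):
  0 → (29, 'ababge')
  1 → (31, 'abge')
  2 → (16, 'adbcedgageedbababge')
  3 → (3, 'adfgbcgecgdcbadbcedgageedbababge')
  4 → (23, 'ageedbababge')
  5 → (28, 'bababge')
  6 → (30, 'babge')
  7 → (15, 'badbcedgageedbababge')
  8 → (2, 'badfgbcgecgdcbadbcedgageedbababge')
  9 → (1, 'bbadfgbcgecgdcbadbcedgageedbababge')
  10 → (18, 'bcedgageedbababge')
  11 → (7, 'bcgecgdcbadbcedgageedbababge')
  12 → (32, 'bge')
  13 → (14, 'cbadbcedgageedbababge')
  14 → (19, 'cedgageedbababge')
  15 → (11, 'cgdcbadbcedgageedbababge')
  16 → (8, 'cgecgdcbadbcedgageedbababge')
  17 → (27, 'dbababge')
  18 → (17, 'dbcedgageedbababge')
  19 → (13, 'dcbadbcedgageedbababge')
  20 → (4, 'dfgbcgecgdcbadbcedgageedbababge')
  21 → (21, 'dgageedbababge')
  22 → (34, 'e')
  23 → (10, 'ecgdcbadbcedgageedbababge')
  24 → (26, 'edbababge')
  25 → (20, 'edgageedbababge')
  26 → (25, 'eedbababge')
  27 → (0, 'fbbadfgbcgecgdcbadbcedgageedbababge')
  28 → (5, 'fgbcgecgdcbadbcedgageedbababge')
  29 → (22, 'gageedbababge')
  30 → (6, 'gbcgecgdcbadbcedgageedbababge')
  31 → (12, 'gdcbadbcedgageedbababge')
  32 → (33, 'ge')
  33 → (9, 'gecgdcbadbcedgageedbababge')
  34 → (24, 'geedbababge')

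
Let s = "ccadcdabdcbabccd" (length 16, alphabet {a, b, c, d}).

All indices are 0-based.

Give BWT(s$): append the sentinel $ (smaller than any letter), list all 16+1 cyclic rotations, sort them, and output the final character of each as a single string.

dbdccaacd$bcdccba

rank  rotation           last
    0  $ccadcdabdcbabccd  d
    1  abccd$ccadcdabdcb  b
    2  abdcbabccd$ccadcd  d
    3  adcdabdcbabccd$cc  c
    4  babccd$ccadcdabdc  c
    5  bccd$ccadcdabdcba  a
    6  bdcbabccd$ccadcda  a
    7  cadcdabdcbabccd$c  c
    8  cbabccd$ccadcdabd  d
    9  ccadcdabdcbabccd$  $
   10  ccd$ccadcdabdcbab  b
   11  cd$ccadcdabdcbabc  c
   12  cdabdcbabccd$ccad  d
   13  d$ccadcdabdcbabcc  c
   14  dabdcbabccd$ccadc  c
   15  dcbabccd$ccadcdab  b
   16  dcdabdcbabccd$cca  a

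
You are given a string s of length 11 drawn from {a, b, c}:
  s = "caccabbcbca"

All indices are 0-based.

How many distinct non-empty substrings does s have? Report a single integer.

rank | idx | suffix
   0 |  10 | a
   1 |   4 | abbcbca
   2 |   1 | accabbcbca
   3 |   5 | bbcbca
   4 |   8 | bca
   5 |   6 | bcbca
   6 |   9 | ca
   7 |   3 | cabbcbca
   8 |   0 | caccabbcbca
   9 |   7 | cbca
  10 |   2 | ccabbcbca

SA = [10, 4, 1, 5, 8, 6, 9, 3, 0, 7, 2]
i: (SA[i-1],SA[i]) lcp shared
  1: (10,4) 1 'a'
  2: (4,1) 1 'a'
  3: (1,5) 0 ''
  4: (5,8) 1 'b'
  5: (8,6) 2 'bc'
  6: (6,9) 0 ''
  7: (9,3) 2 'ca'
  8: (3,0) 2 'ca'
  9: (0,7) 1 'c'
  10: (7,2) 1 'c'

n(n+1)/2 = 11·12/2 = 66
Σ LCP = 0 + 1 + 1 + 0 + 1 + 2 + 0 + 2 + 2 + 1 + 1 = 11
distinct = 66 − 11 = 55

55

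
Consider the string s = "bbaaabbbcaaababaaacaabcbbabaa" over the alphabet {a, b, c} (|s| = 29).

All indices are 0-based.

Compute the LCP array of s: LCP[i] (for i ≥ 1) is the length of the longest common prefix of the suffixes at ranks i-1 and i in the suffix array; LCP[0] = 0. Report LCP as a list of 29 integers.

rank | idx | suffix
   0 |  28 | a
   1 |  27 | aa
   2 |   9 | aaababaaacaabcbbabaa
   3 |   2 | aaabbbcaaababaaacaabcbbabaa
   4 |  15 | aaacaabcbbabaa
   5 |  10 | aababaaacaabcbbabaa
   6 |   3 | aabbbcaaababaaacaabcbbabaa
   7 |  19 | aabcbbabaa
   8 |  16 | aacaabcbbabaa
   9 |  25 | abaa
  10 |  13 | abaaacaabcbbabaa
  11 |  11 | ababaaacaabcbbabaa
  12 |   4 | abbbcaaababaaacaabcbbabaa
  13 |  20 | abcbbabaa
  14 |  17 | acaabcbbabaa
  15 |  26 | baa
  16 |   1 | baaabbbcaaababaaacaabcbbabaa
  17 |  14 | baaacaabcbbabaa
  18 |  24 | babaa
  19 |  12 | babaaacaabcbbabaa
  20 |   0 | bbaaabbbcaaababaaacaabcbbabaa
  21 |  23 | bbabaa
  22 |   5 | bbbcaaababaaacaabcbbabaa
  23 |   6 | bbcaaababaaacaabcbbabaa
  24 |   7 | bcaaababaaacaabcbbabaa
  25 |  21 | bcbbabaa
  26 |   8 | caaababaaacaabcbbabaa
  27 |  18 | caabcbbabaa
  28 |  22 | cbbabaa

SA = [28, 27, 9, 2, 15, 10, 3, 19, 16, 25, 13, 11, 4, 20, 17, 26, 1, 14, 24, 12, 0, 23, 5, 6, 7, 21, 8, 18, 22]
rank  pair      lcp
   1  s[28:],s[27:]  1  'a'
   2  s[27:],s[9:]  2  'aa'
   3  s[9:],s[2:]  4  'aaab'
   4  s[2:],s[15:]  3  'aaa'
   5  s[15:],s[10:]  2  'aa'
   6  s[10:],s[3:]  3  'aab'
   7  s[3:],s[19:]  3  'aab'
   8  s[19:],s[16:]  2  'aa'
   9  s[16:],s[25:]  1  'a'
  10  s[25:],s[13:]  4  'abaa'
  11  s[13:],s[11:]  3  'aba'
  12  s[11:],s[4:]  2  'ab'
  13  s[4:],s[20:]  2  'ab'
  14  s[20:],s[17:]  1  'a'
  15  s[17:],s[26:]  0  ''
  16  s[26:],s[1:]  3  'baa'
  17  s[1:],s[14:]  4  'baaa'
  18  s[14:],s[24:]  2  'ba'
  19  s[24:],s[12:]  5  'babaa'
  20  s[12:],s[0:]  1  'b'
  21  s[0:],s[23:]  3  'bba'
  22  s[23:],s[5:]  2  'bb'
  23  s[5:],s[6:]  2  'bb'
  24  s[6:],s[7:]  1  'b'
  25  s[7:],s[21:]  2  'bc'
  26  s[21:],s[8:]  0  ''
  27  s[8:],s[18:]  3  'caa'
  28  s[18:],s[22:]  1  'c'

[0, 1, 2, 4, 3, 2, 3, 3, 2, 1, 4, 3, 2, 2, 1, 0, 3, 4, 2, 5, 1, 3, 2, 2, 1, 2, 0, 3, 1]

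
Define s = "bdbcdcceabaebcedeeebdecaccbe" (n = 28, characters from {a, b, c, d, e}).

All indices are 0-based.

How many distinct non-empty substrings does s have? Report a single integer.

376

rank | idx | suffix
   0 |   8 | abaebcedeeebdecaccbe
   1 |  23 | accbe
   2 |  10 | aebcedeeebdecaccbe
   3 |   9 | baebcedeeebdecaccbe
   4 |   2 | bcdcceabaebcedeeebdecaccbe
   5 |  12 | bcedeeebdecaccbe
   6 |   0 | bdbcdcceabaebcedeeebdecaccbe
   7 |  19 | bdecaccbe
   8 |  26 | be
   9 |  22 | caccbe
  10 |  25 | cbe
  11 |  24 | ccbe
  12 |   5 | cceabaebcedeeebdecaccbe
  13 |   3 | cdcceabaebcedeeebdecaccbe
  14 |   6 | ceabaebcedeeebdecaccbe
  15 |  13 | cedeeebdecaccbe
  16 |   1 | dbcdcceabaebcedeeebdecaccbe
  17 |   4 | dcceabaebcedeeebdecaccbe
  18 |  20 | decaccbe
  19 |  15 | deeebdecaccbe
  20 |  27 | e
  21 |   7 | eabaebcedeeebdecaccbe
  22 |  11 | ebcedeeebdecaccbe
  23 |  18 | ebdecaccbe
  24 |  21 | ecaccbe
  25 |  14 | edeeebdecaccbe
  26 |  17 | eebdecaccbe
  27 |  16 | eeebdecaccbe

SA = [8, 23, 10, 9, 2, 12, 0, 19, 26, 22, 25, 24, 5, 3, 6, 13, 1, 4, 20, 15, 27, 7, 11, 18, 21, 14, 17, 16]
i: (SA[i-1],SA[i]) lcp shared
  1: (8,23) 1 'a'
  2: (23,10) 1 'a'
  3: (10,9) 0 ''
  4: (9,2) 1 'b'
  5: (2,12) 2 'bc'
  6: (12,0) 1 'b'
  7: (0,19) 2 'bd'
  8: (19,26) 1 'b'
  9: (26,22) 0 ''
  10: (22,25) 1 'c'
  11: (25,24) 1 'c'
  12: (24,5) 2 'cc'
  13: (5,3) 1 'c'
  14: (3,6) 1 'c'
  15: (6,13) 2 'ce'
  16: (13,1) 0 ''
  17: (1,4) 1 'd'
  18: (4,20) 1 'd'
  19: (20,15) 2 'de'
  20: (15,27) 0 ''
  21: (27,7) 1 'e'
  22: (7,11) 1 'e'
  23: (11,18) 2 'eb'
  24: (18,21) 1 'e'
  25: (21,14) 1 'e'
  26: (14,17) 1 'e'
  27: (17,16) 2 'ee'

n(n+1)/2 = 28·29/2 = 406
Σ LCP = 0 + 1 + 1 + 0 + 1 + 2 + 1 + 2 + 1 + 0 + 1 + 1 + 2 + 1 + 1 + 2 + 0 + 1 + 1 + 2 + 0 + 1 + 1 + 2 + 1 + 1 + 1 + 2 = 30
distinct = 406 − 30 = 376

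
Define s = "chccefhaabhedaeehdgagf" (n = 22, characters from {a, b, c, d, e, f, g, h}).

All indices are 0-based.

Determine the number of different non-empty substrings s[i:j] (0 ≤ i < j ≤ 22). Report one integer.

239

rank | idx | suffix
   0 |   7 | aabhedaeehdgagf
   1 |   8 | abhedaeehdgagf
   2 |  13 | aeehdgagf
   3 |  19 | agf
   4 |   9 | bhedaeehdgagf
   5 |   2 | ccefhaabhedaeehdgagf
   6 |   3 | cefhaabhedaeehdgagf
   7 |   0 | chccefhaabhedaeehdgagf
   8 |  12 | daeehdgagf
   9 |  17 | dgagf
  10 |  11 | edaeehdgagf
  11 |  14 | eehdgagf
  12 |   4 | efhaabhedaeehdgagf
  13 |  15 | ehdgagf
  14 |  21 | f
  15 |   5 | fhaabhedaeehdgagf
  16 |  18 | gagf
  17 |  20 | gf
  18 |   6 | haabhedaeehdgagf
  19 |   1 | hccefhaabhedaeehdgagf
  20 |  16 | hdgagf
  21 |  10 | hedaeehdgagf

SA = [7, 8, 13, 19, 9, 2, 3, 0, 12, 17, 11, 14, 4, 15, 21, 5, 18, 20, 6, 1, 16, 10]
rank  pair      lcp
   1  s[7:],s[8:]  1  'a'
   2  s[8:],s[13:]  1  'a'
   3  s[13:],s[19:]  1  'a'
   4  s[19:],s[9:]  0  ''
   5  s[9:],s[2:]  0  ''
   6  s[2:],s[3:]  1  'c'
   7  s[3:],s[0:]  1  'c'
   8  s[0:],s[12:]  0  ''
   9  s[12:],s[17:]  1  'd'
  10  s[17:],s[11:]  0  ''
  11  s[11:],s[14:]  1  'e'
  12  s[14:],s[4:]  1  'e'
  13  s[4:],s[15:]  1  'e'
  14  s[15:],s[21:]  0  ''
  15  s[21:],s[5:]  1  'f'
  16  s[5:],s[18:]  0  ''
  17  s[18:],s[20:]  1  'g'
  18  s[20:],s[6:]  0  ''
  19  s[6:],s[1:]  1  'h'
  20  s[1:],s[16:]  1  'h'
  21  s[16:],s[10:]  1  'h'

n(n+1)/2 = 22·23/2 = 253
Σ LCP = 0 + 1 + 1 + 1 + 0 + 0 + 1 + 1 + 0 + 1 + 0 + 1 + 1 + 1 + 0 + 1 + 0 + 1 + 0 + 1 + 1 + 1 = 14
distinct = 253 − 14 = 239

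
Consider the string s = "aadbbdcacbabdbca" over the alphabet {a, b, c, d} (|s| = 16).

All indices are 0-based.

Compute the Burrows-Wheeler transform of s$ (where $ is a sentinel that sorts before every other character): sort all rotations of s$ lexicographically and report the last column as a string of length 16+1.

rank  rotation           last
    0  $aadbbdcacbabdbca  a
    1  a$aadbbdcacbabdbc  c
    2  aadbbdcacbabdbca$  $
    3  abdbca$aadbbdcacb  b
    4  acbabdbca$aadbbdc  c
    5  adbbdcacbabdbca$a  a
    6  babdbca$aadbbdcac  c
    7  bbdcacbabdbca$aad  d
    8  bca$aadbbdcacbabd  d
    9  bdbca$aadbbdcacba  a
   10  bdcacbabdbca$aadb  b
   11  ca$aadbbdcacbabdb  b
   12  cacbabdbca$aadbbd  d
   13  cbabdbca$aadbbdca  a
   14  dbbdcacbabdbca$aa  a
   15  dbca$aadbbdcacbab  b
   16  dcacbabdbca$aadbb  b

ac$bcacddabbdaabb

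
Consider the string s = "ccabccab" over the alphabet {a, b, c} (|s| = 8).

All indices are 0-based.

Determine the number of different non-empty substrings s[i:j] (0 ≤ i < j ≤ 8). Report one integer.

sorted suffixes:
  #0 SA[0]=6  'ab'
  #1 SA[1]=2  'abccab'
  #2 SA[2]=7  'b'
  #3 SA[3]=3  'bccab'
  #4 SA[4]=5  'cab'
  #5 SA[5]=1  'cabccab'
  #6 SA[6]=4  'ccab'
  #7 SA[7]=0  'ccabccab'

SA = [6, 2, 7, 3, 5, 1, 4, 0]
rank  pair      lcp
   1  s[6:],s[2:]  2  'ab'
   2  s[2:],s[7:]  0  ''
   3  s[7:],s[3:]  1  'b'
   4  s[3:],s[5:]  0  ''
   5  s[5:],s[1:]  3  'cab'
   6  s[1:],s[4:]  1  'c'
   7  s[4:],s[0:]  4  'ccab'

n(n+1)/2 = 8·9/2 = 36
Σ LCP = 0 + 2 + 0 + 1 + 0 + 3 + 1 + 4 = 11
distinct = 36 − 11 = 25

25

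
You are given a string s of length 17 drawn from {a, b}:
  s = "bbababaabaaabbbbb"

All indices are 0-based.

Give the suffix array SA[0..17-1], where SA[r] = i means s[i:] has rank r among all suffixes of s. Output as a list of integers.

[9, 6, 10, 7, 4, 2, 11, 16, 8, 5, 3, 1, 15, 0, 14, 13, 12]

rank | idx | suffix
   0 |   9 | aaabbbbb
   1 |   6 | aabaaabbbbb
   2 |  10 | aabbbbb
   3 |   7 | abaaabbbbb
   4 |   4 | abaabaaabbbbb
   5 |   2 | ababaabaaabbbbb
   6 |  11 | abbbbb
   7 |  16 | b
   8 |   8 | baaabbbbb
   9 |   5 | baabaaabbbbb
  10 |   3 | babaabaaabbbbb
  11 |   1 | bababaabaaabbbbb
  12 |  15 | bb
  13 |   0 | bbababaabaaabbbbb
  14 |  14 | bbb
  15 |  13 | bbbb
  16 |  12 | bbbbb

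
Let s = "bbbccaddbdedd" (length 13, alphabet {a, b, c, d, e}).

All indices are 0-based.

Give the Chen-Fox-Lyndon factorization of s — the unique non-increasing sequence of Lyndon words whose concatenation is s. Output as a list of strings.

emit factor 1: 'bbbcc' (i=0, period=5)
emit factor 2: 'addbdedd' (i=5, period=8)

["bbbcc", "addbdedd"]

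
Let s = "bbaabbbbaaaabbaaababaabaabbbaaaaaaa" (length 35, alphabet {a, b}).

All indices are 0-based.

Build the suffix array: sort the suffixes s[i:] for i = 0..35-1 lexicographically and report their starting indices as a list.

[34, 33, 32, 31, 30, 29, 28, 8, 14, 9, 20, 15, 10, 23, 2, 18, 21, 16, 11, 24, 3, 27, 7, 13, 19, 22, 1, 17, 26, 6, 12, 0, 25, 5, 4]

sorted suffixes:
  #0 SA[0]=34  'a'
  #1 SA[1]=33  'aa'
  #2 SA[2]=32  'aaa'
  #3 SA[3]=31  'aaaa'
  #4 SA[4]=30  'aaaaa'
  #5 SA[5]=29  'aaaaaa'
  #6 SA[6]=28  'aaaaaaa'
  #7 SA[7]=8  'aaaabbaaababaabaabbbaaaaaaa'
  #8 SA[8]=14  'aaababaabaabbbaaaaaaa'
  #9 SA[9]=9  'aaabbaaababaabaabbbaaaaaaa'
  #10 SA[10]=20  'aabaabbbaaaaaaa'
  #11 SA[11]=15  'aababaabaabbbaaaaaaa'
  #12 SA[12]=10  'aabbaaababaabaabbbaaaaaaa'
  #13 SA[13]=23  'aabbbaaaaaaa'
  #14 SA[14]=2  'aabbbbaaaabbaaababaabaabbbaaaaaaa'
  #15 SA[15]=18  'abaabaabbbaaaaaaa'
  #16 SA[16]=21  'abaabbbaaaaaaa'
  #17 SA[17]=16  'ababaabaabbbaaaaaaa'
  #18 SA[18]=11  'abbaaababaabaabbbaaaaaaa'
  #19 SA[19]=24  'abbbaaaaaaa'
  #20 SA[20]=3  'abbbbaaaabbaaababaabaabbbaaaaaaa'
  #21 SA[21]=27  'baaaaaaa'
  #22 SA[22]=7  'baaaabbaaababaabaabbbaaaaaaa'
  #23 SA[23]=13  'baaababaabaabbbaaaaaaa'
  #24 SA[24]=19  'baabaabbbaaaaaaa'
  #25 SA[25]=22  'baabbbaaaaaaa'
  #26 SA[26]=1  'baabbbbaaaabbaaababaabaabbbaaaaaaa'
  #27 SA[27]=17  'babaabaabbbaaaaaaa'
  #28 SA[28]=26  'bbaaaaaaa'
  #29 SA[29]=6  'bbaaaabbaaababaabaabbbaaaaaaa'
  #30 SA[30]=12  'bbaaababaabaabbbaaaaaaa'
  #31 SA[31]=0  'bbaabbbbaaaabbaaababaabaabbbaaaaaaa'
  #32 SA[32]=25  'bbbaaaaaaa'
  #33 SA[33]=5  'bbbaaaabbaaababaabaabbbaaaaaaa'
  #34 SA[34]=4  'bbbbaaaabbaaababaabaabbbaaaaaaa'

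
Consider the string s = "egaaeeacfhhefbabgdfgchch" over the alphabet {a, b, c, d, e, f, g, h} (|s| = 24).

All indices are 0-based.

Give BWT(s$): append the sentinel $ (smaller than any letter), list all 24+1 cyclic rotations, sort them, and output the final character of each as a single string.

rank  rotation                   last
    0  $egaaeeacfhhefbabgdfgchch  h
    1  aaeeacfhhefbabgdfgchch$eg  g
    2  abgdfgchch$egaaeeacfhhefb  b
    3  acfhhefbabgdfgchch$egaaee  e
    4  aeeacfhhefbabgdfgchch$ega  a
    5  babgdfgchch$egaaeeacfhhef  f
    6  bgdfgchch$egaaeeacfhhefba  a
    7  cfhhefbabgdfgchch$egaaeea  a
    8  ch$egaaeeacfhhefbabgdfgch  h
    9  chch$egaaeeacfhhefbabgdfg  g
   10  dfgchch$egaaeeacfhhefbabg  g
   11  eacfhhefbabgdfgchch$egaae  e
   12  eeacfhhefbabgdfgchch$egaa  a
   13  efbabgdfgchch$egaaeeacfhh  h
   14  egaaeeacfhhefbabgdfgchch$  $
   15  fbabgdfgchch$egaaeeacfhhe  e
   16  fgchch$egaaeeacfhhefbabgd  d
   17  fhhefbabgdfgchch$egaaeeac  c
   18  gaaeeacfhhefbabgdfgchch$e  e
   19  gchch$egaaeeacfhhefbabgdf  f
   20  gdfgchch$egaaeeacfhhefbab  b
   21  h$egaaeeacfhhefbabgdfgchc  c
   22  hch$egaaeeacfhhefbabgdfgc  c
   23  hefbabgdfgchch$egaaeeacfh  h
   24  hhefbabgdfgchch$egaaeeacf  f

hgbeafaahggeah$edcefbcchf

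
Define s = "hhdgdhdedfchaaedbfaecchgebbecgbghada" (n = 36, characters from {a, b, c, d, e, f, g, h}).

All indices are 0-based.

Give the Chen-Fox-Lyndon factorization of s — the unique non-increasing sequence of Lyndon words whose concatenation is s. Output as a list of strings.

emit factor 1: 'h' (i=0, period=1)
emit factor 2: 'h' (i=1, period=1)
emit factor 3: 'dgdh' (i=2, period=4)
emit factor 4: 'dedf' (i=6, period=4)
emit factor 5: 'ch' (i=10, period=2)
emit factor 6: 'aaedbfaecchgebbecgbghad' (i=12, period=23)
emit factor 7: 'a' (i=35, period=1)

["h", "h", "dgdh", "dedf", "ch", "aaedbfaecchgebbecgbghad", "a"]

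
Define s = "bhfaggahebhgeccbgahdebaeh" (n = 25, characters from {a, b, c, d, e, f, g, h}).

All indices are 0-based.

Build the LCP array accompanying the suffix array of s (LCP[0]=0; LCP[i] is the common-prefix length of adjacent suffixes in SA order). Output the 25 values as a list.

rank | idx | suffix
   0 |  22 | aeh
   1 |   3 | aggahebhgeccbgahdebaeh
   2 |  17 | ahdebaeh
   3 |   6 | ahebhgeccbgahdebaeh
   4 |  21 | baeh
   5 |  15 | bgahdebaeh
   6 |   0 | bhfaggahebhgeccbgahdebaeh
   7 |   9 | bhgeccbgahdebaeh
   8 |  14 | cbgahdebaeh
   9 |  13 | ccbgahdebaeh
  10 |  19 | debaeh
  11 |  20 | ebaeh
  12 |   8 | ebhgeccbgahdebaeh
  13 |  12 | eccbgahdebaeh
  14 |  23 | eh
  15 |   2 | faggahebhgeccbgahdebaeh
  16 |  16 | gahdebaeh
  17 |   5 | gahebhgeccbgahdebaeh
  18 |  11 | geccbgahdebaeh
  19 |   4 | ggahebhgeccbgahdebaeh
  20 |  24 | h
  21 |  18 | hdebaeh
  22 |   7 | hebhgeccbgahdebaeh
  23 |   1 | hfaggahebhgeccbgahdebaeh
  24 |  10 | hgeccbgahdebaeh

SA = [22, 3, 17, 6, 21, 15, 0, 9, 14, 13, 19, 20, 8, 12, 23, 2, 16, 5, 11, 4, 24, 18, 7, 1, 10]
i: (SA[i-1],SA[i]) lcp shared
  1: (22,3) 1 'a'
  2: (3,17) 1 'a'
  3: (17,6) 2 'ah'
  4: (6,21) 0 ''
  5: (21,15) 1 'b'
  6: (15,0) 1 'b'
  7: (0,9) 2 'bh'
  8: (9,14) 0 ''
  9: (14,13) 1 'c'
  10: (13,19) 0 ''
  11: (19,20) 0 ''
  12: (20,8) 2 'eb'
  13: (8,12) 1 'e'
  14: (12,23) 1 'e'
  15: (23,2) 0 ''
  16: (2,16) 0 ''
  17: (16,5) 3 'gah'
  18: (5,11) 1 'g'
  19: (11,4) 1 'g'
  20: (4,24) 0 ''
  21: (24,18) 1 'h'
  22: (18,7) 1 'h'
  23: (7,1) 1 'h'
  24: (1,10) 1 'h'

[0, 1, 1, 2, 0, 1, 1, 2, 0, 1, 0, 0, 2, 1, 1, 0, 0, 3, 1, 1, 0, 1, 1, 1, 1]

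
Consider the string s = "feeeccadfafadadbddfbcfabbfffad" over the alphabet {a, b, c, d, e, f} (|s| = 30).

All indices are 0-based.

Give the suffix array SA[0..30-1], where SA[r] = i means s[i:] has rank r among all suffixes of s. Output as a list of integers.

[22, 28, 11, 13, 6, 9, 23, 19, 15, 24, 5, 4, 20, 29, 12, 14, 16, 7, 17, 3, 2, 1, 21, 27, 10, 8, 18, 0, 26, 25]

sorted suffixes:
  #0 SA[0]=22  'abbfffad'
  #1 SA[1]=28  'ad'
  #2 SA[2]=11  'adadbddfbcfabbfffad'
  #3 SA[3]=13  'adbddfbcfabbfffad'
  #4 SA[4]=6  'adfafadadbddfbcfabbfffad'
  #5 SA[5]=9  'afadadbddfbcfabbfffad'
  #6 SA[6]=23  'bbfffad'
  #7 SA[7]=19  'bcfabbfffad'
  #8 SA[8]=15  'bddfbcfabbfffad'
  #9 SA[9]=24  'bfffad'
  #10 SA[10]=5  'cadfafadadbddfbcfabbfffad'
  #11 SA[11]=4  'ccadfafadadbddfbcfabbfffad'
  #12 SA[12]=20  'cfabbfffad'
  #13 SA[13]=29  'd'
  #14 SA[14]=12  'dadbddfbcfabbfffad'
  #15 SA[15]=14  'dbddfbcfabbfffad'
  #16 SA[16]=16  'ddfbcfabbfffad'
  #17 SA[17]=7  'dfafadadbddfbcfabbfffad'
  #18 SA[18]=17  'dfbcfabbfffad'
  #19 SA[19]=3  'eccadfafadadbddfbcfabbfffad'
  #20 SA[20]=2  'eeccadfafadadbddfbcfabbfffad'
  #21 SA[21]=1  'eeeccadfafadadbddfbcfabbfffad'
  #22 SA[22]=21  'fabbfffad'
  #23 SA[23]=27  'fad'
  #24 SA[24]=10  'fadadbddfbcfabbfffad'
  #25 SA[25]=8  'fafadadbddfbcfabbfffad'
  #26 SA[26]=18  'fbcfabbfffad'
  #27 SA[27]=0  'feeeccadfafadadbddfbcfabbfffad'
  #28 SA[28]=26  'ffad'
  #29 SA[29]=25  'fffad'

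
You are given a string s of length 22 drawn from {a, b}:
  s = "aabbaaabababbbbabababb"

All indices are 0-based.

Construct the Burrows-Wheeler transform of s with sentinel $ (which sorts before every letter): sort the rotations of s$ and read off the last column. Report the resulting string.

rank  rotation                 last
    0  $aabbaaabababbbbabababb  b
    1  aaabababbbbabababb$aabb  b
    2  aabababbbbabababb$aabba  a
    3  aabbaaabababbbbabababb$  $
    4  abababb$aabbaaabababbbb  b
    5  abababbbbabababb$aabbaa  a
    6  ababb$aabbaaabababbbbab  b
    7  ababbbbabababb$aabbaaab  b
    8  abb$aabbaaabababbbbabab  b
    9  abbaaabababbbbabababb$a  a
   10  abbbbabababb$aabbaaabab  b
   11  b$aabbaaabababbbbababab  b
   12  baaabababbbbabababb$aab  b
   13  babababb$aabbaaabababbb  b
   14  bababb$aabbaaabababbbba  a
   15  bababbbbabababb$aabbaaa  a
   16  babb$aabbaaabababbbbaba  a
   17  babbbbabababb$aabbaaaba  a
   18  bb$aabbaaabababbbbababa  a
   19  bbaaabababbbbabababb$aa  a
   20  bbabababb$aabbaaabababb  b
   21  bbbabababb$aabbaaababab  b
   22  bbbbabababb$aabbaaababa  a

bba$babbbabbbbaaaaaabba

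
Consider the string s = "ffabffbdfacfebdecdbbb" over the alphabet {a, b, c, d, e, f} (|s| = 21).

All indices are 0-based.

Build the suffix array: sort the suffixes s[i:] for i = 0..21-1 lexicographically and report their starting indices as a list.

[2, 9, 20, 19, 18, 13, 6, 3, 16, 10, 17, 14, 7, 12, 15, 1, 8, 5, 11, 0, 4]

rank | idx | suffix
   0 |   2 | abffbdfacfebdecdbbb
   1 |   9 | acfebdecdbbb
   2 |  20 | b
   3 |  19 | bb
   4 |  18 | bbb
   5 |  13 | bdecdbbb
   6 |   6 | bdfacfebdecdbbb
   7 |   3 | bffbdfacfebdecdbbb
   8 |  16 | cdbbb
   9 |  10 | cfebdecdbbb
  10 |  17 | dbbb
  11 |  14 | decdbbb
  12 |   7 | dfacfebdecdbbb
  13 |  12 | ebdecdbbb
  14 |  15 | ecdbbb
  15 |   1 | fabffbdfacfebdecdbbb
  16 |   8 | facfebdecdbbb
  17 |   5 | fbdfacfebdecdbbb
  18 |  11 | febdecdbbb
  19 |   0 | ffabffbdfacfebdecdbbb
  20 |   4 | ffbdfacfebdecdbbb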